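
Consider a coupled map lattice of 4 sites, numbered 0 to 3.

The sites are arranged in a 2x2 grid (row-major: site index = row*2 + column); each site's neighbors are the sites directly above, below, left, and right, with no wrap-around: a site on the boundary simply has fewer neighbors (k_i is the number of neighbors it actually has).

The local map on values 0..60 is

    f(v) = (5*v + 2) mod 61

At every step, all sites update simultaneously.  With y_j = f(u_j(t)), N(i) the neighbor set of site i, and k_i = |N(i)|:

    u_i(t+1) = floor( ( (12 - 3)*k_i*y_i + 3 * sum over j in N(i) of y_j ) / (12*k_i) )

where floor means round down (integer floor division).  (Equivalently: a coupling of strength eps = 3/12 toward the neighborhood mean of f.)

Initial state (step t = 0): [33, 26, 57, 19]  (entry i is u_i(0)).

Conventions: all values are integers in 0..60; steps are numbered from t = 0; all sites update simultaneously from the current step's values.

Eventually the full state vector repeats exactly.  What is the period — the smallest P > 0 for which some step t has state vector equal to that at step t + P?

Simulating step by step:
t=0: [33, 26, 57, 19]
t=1: [40, 17, 42, 33]
t=2: [21, 27, 29, 40]
t=3: [39, 19, 26, 19]
t=4: [16, 33, 13, 32]
t=5: [22, 41, 12, 36]
t=6: [41, 31, 14, 48]
t=7: [23, 36, 18, 50]
t=8: [53, 53, 31, 17]
t=9: [24, 23, 32, 26]
t=10: [12, 43, 31, 19]
t=11: [9, 30, 30, 35]
t=12: [42, 35, 35, 48]
t=13: [35, 52, 52, 58]
t=14: [45, 26, 26, 40]
t=15: [35, 15, 15, 16]
t=16: [45, 21, 21, 19]
t=17: [44, 44, 44, 38]
t=18: [39, 35, 35, 16]
t=19: [24, 45, 45, 29]
t=20: [11, 36, 36, 29]
t=21: [57, 55, 55, 33]
t=22: [40, 35, 35, 42]
t=23: [28, 47, 47, 35]
t=24: [28, 49, 49, 54]
t=25: [15, 8, 8, 21]
t=26: [22, 39, 39, 45]
t=27: [41, 22, 22, 36]
t=28: [30, 48, 48, 57]
t=29: [37, 53, 53, 47]
t=30: [8, 24, 24, 46]
t=31: [31, 11, 11, 36]
t=32: [40, 54, 54, 59]
t=33: [21, 30, 30, 46]
t=34: [42, 34, 34, 44]
t=35: [34, 46, 46, 41]
t=36: [49, 46, 46, 30]
t=37: [14, 40, 40, 34]
t=38: [13, 21, 21, 42]
t=39: [16, 38, 38, 33]
t=40: [18, 15, 15, 36]
t=41: [27, 23, 23, 49]
t=42: [25, 44, 44, 16]
t=43: [13, 32, 32, 25]
t=44: [14, 31, 31, 13]
t=45: [17, 28, 28, 13]
t=46: [24, 19, 19, 9]
t=47: [9, 32, 32, 44]
t=48: [45, 40, 40, 39]
t=49: [37, 21, 21, 15]
t=50: [14, 37, 37, 23]
t=51: [9, 11, 11, 43]
t=52: [49, 52, 52, 39]
t=53: [6, 15, 15, 15]
t=54: [28, 18, 18, 16]
t=55: [22, 28, 28, 23]
t=56: [43, 28, 28, 47]
t=57: [30, 26, 26, 45]
t=58: [25, 16, 16, 35]
t=59: [9, 23, 23, 46]
t=60: [49, 54, 54, 50]
t=61: [9, 22, 22, 13]
t=62: [48, 44, 44, 17]
t=63: [54, 39, 39, 29]
t=64: [24, 17, 17, 22]
t=65: [6, 25, 25, 44]
t=66: [25, 12, 12, 30]
t=67: [4, 5, 5, 22]
t=68: [23, 29, 29, 45]
t=69: [48, 31, 31, 39]
t=70: [53, 35, 35, 19]
t=71: [31, 48, 48, 40]
t=72: [41, 51, 51, 29]
t=73: [21, 15, 15, 22]
t=74: [38, 24, 24, 42]
t=75: [6, 4, 4, 21]
t=76: [29, 26, 26, 40]
t=77: [21, 13, 13, 16]
t=78: [36, 12, 12, 17]
t=79: [45, 11, 11, 19]
t=80: [47, 52, 52, 41]
t=81: [45, 23, 23, 22]
t=82: [47, 53, 53, 52]
t=83: [46, 26, 26, 19]
t=84: [39, 18, 18, 29]
t=85: [18, 28, 28, 26]
t=86: [28, 20, 20, 12]
t=87: [25, 33, 33, 11]
t=88: [15, 41, 41, 54]
t=89: [18, 23, 23, 27]
t=90: [37, 47, 47, 25]
t=91: [16, 41, 41, 17]
t=92: [21, 23, 23, 25]
t=93: [48, 48, 48, 17]
t=94: [59, 54, 54, 34]
t=95: [46, 33, 33, 44]
t=96: [48, 44, 44, 40]
t=97: [54, 39, 39, 24]
t=98: [24, 14, 14, 3]
t=99: [2, 10, 10, 15]
t=100: [22, 42, 42, 25]
t=101: [45, 28, 28, 11]
t=102: [38, 27, 27, 47]
t=103: [10, 19, 19, 44]
t=104: [48, 38, 38, 38]
t=105: [46, 15, 15, 9]
t=106: [40, 24, 24, 39]
t=107: [14, 4, 4, 10]
t=108: [13, 24, 24, 44]
t=109: [4, 5, 5, 29]
t=110: [23, 26, 26, 25]
t=111: [44, 15, 15, 6]
t=112: [33, 20, 20, 28]
t=113: [44, 38, 38, 25]
t=114: [31, 12, 12, 6]
t=115: [26, 9, 9, 24]
t=116: [19, 36, 36, 11]
t=117: [42, 56, 56, 57]
t=118: [31, 37, 37, 41]
t=119: [27, 10, 10, 19]
t=120: [24, 45, 45, 40]
t=121: [11, 35, 35, 25]
t=122: [56, 49, 49, 17]
t=123: [29, 10, 10, 20]
t=124: [31, 47, 47, 43]
t=125: [39, 49, 49, 39]
t=126: [11, 5, 5, 11]
t=127: [49, 34, 34, 49]
t=128: [14, 38, 38, 14]
t=129: [10, 9, 9, 10]
t=130: [50, 48, 48, 50]
t=131: [20, 46, 46, 20]
t=132: [43, 47, 47, 43]
t=133: [39, 49, 49, 39]

Answer: 8
Key observation: The state at step 125, [39, 49, 49, 39], reappears at step 133 — and no state repeats earlier — so the cycle the system enters has period 8.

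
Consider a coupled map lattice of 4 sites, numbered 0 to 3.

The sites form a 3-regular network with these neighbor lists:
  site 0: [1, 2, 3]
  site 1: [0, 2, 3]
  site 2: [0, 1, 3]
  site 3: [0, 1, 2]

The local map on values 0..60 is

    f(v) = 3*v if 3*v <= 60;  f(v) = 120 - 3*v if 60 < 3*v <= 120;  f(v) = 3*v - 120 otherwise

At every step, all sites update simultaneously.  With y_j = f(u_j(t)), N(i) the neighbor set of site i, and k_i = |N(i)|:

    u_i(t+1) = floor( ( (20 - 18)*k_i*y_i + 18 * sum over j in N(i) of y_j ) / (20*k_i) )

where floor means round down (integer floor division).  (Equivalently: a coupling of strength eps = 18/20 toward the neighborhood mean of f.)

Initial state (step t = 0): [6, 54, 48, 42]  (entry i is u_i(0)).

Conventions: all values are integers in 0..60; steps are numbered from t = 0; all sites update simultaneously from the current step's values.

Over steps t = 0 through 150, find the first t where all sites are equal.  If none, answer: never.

Answer: 4
Key observation: Synchronization is absorbing here: once all sites are equal they stay equal, and step 4 is the first all-equal step.

Derivation:
t=0: [6, 54, 48, 42]  (not all equal)
t=1: [23, 18, 22, 25]  (not all equal)
t=2: [51, 50, 50, 52]  (not all equal)
t=3: [32, 32, 32, 31]  (not all equal)
t=4: [24, 24, 24, 24]  (all equal)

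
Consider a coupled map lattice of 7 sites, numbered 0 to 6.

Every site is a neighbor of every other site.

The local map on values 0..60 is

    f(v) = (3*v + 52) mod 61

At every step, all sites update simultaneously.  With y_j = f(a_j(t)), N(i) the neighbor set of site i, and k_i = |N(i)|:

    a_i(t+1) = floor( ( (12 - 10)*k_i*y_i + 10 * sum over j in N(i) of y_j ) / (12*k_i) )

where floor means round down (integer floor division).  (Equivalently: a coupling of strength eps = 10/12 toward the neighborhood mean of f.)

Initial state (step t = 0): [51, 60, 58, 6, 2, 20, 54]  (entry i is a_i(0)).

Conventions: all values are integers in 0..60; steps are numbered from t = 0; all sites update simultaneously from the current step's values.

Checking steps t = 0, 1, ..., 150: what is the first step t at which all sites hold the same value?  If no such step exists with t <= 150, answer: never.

Answer: 3
Key observation: Synchronization is absorbing here: once all sites are equal they stay equal, and step 3 is the first all-equal step.

Derivation:
t=0: [51, 60, 58, 6, 2, 20, 54]  (not all equal)
t=1: [37, 37, 37, 36, 38, 37, 37]  (not all equal)
t=2: [41, 41, 41, 40, 41, 41, 41]  (not all equal)
t=3: [52, 52, 52, 52, 52, 52, 52]  (all equal)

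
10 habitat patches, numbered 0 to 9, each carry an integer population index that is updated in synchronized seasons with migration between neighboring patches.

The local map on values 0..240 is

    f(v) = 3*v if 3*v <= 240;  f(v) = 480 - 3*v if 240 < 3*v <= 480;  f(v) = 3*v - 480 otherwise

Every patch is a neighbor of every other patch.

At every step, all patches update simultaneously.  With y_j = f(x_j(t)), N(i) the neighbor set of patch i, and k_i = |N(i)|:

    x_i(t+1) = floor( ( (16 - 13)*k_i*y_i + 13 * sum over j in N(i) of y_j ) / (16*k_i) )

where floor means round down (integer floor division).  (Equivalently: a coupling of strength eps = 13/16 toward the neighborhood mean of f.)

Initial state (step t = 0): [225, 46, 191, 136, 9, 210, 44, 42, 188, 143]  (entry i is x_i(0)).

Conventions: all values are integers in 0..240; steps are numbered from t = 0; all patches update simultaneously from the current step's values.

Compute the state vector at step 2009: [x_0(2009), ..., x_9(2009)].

Simulating step by step:
t=0: [225, 46, 191, 136, 9, 210, 44, 42, 188, 143]
t=1: [115, 109, 105, 103, 99, 111, 109, 108, 104, 101]
t=2: [158, 160, 161, 161, 162, 159, 160, 160, 161, 162]
t=3: [3, 2, 3, 3, 3, 3, 2, 2, 3, 3]
t=4: [8, 7, 8, 8, 8, 8, 7, 7, 8, 8]
t=5: [23, 22, 23, 23, 23, 23, 22, 22, 23, 23]
t=6: [68, 67, 68, 68, 68, 68, 67, 67, 68, 68]
t=7: [203, 202, 203, 203, 203, 203, 202, 202, 203, 203]
t=8: [128, 127, 128, 128, 128, 128, 127, 127, 128, 128]
t=9: [96, 97, 96, 96, 96, 96, 97, 97, 96, 96]
t=10: [191, 190, 191, 191, 191, 191, 190, 190, 191, 191]
t=11: [92, 91, 92, 92, 92, 92, 91, 91, 92, 92]
t=12: [204, 205, 204, 204, 204, 204, 205, 205, 204, 204]
t=13: [132, 133, 132, 132, 132, 132, 133, 133, 132, 132]
t=14: [83, 82, 83, 83, 83, 83, 82, 82, 83, 83]
t=15: [231, 232, 231, 231, 231, 231, 232, 232, 231, 231]
t=16: [213, 214, 213, 213, 213, 213, 214, 214, 213, 213]
t=17: [159, 160, 159, 159, 159, 159, 160, 160, 159, 159]
t=18: [2, 1, 2, 2, 2, 2, 1, 1, 2, 2]
t=19: [5, 4, 5, 5, 5, 5, 4, 4, 5, 5]
t=20: [14, 13, 14, 14, 14, 14, 13, 13, 14, 14]
t=21: [41, 40, 41, 41, 41, 41, 40, 40, 41, 41]
t=22: [122, 121, 122, 122, 122, 122, 121, 121, 122, 122]
t=23: [114, 115, 114, 114, 114, 114, 115, 115, 114, 114]
t=24: [137, 136, 137, 137, 137, 137, 136, 136, 137, 137]
t=25: [69, 70, 69, 69, 69, 69, 70, 70, 69, 69]
t=26: [207, 208, 207, 207, 207, 207, 208, 208, 207, 207]
t=27: [141, 142, 141, 141, 141, 141, 142, 142, 141, 141]
t=28: [56, 55, 56, 56, 56, 56, 55, 55, 56, 56]
t=29: [167, 166, 167, 167, 167, 167, 166, 166, 167, 167]
t=30: [20, 19, 20, 20, 20, 20, 19, 19, 20, 20]
t=31: [59, 58, 59, 59, 59, 59, 58, 58, 59, 59]
t=32: [176, 175, 176, 176, 176, 176, 175, 175, 176, 176]
t=33: [47, 46, 47, 47, 47, 47, 46, 46, 47, 47]
t=34: [140, 139, 140, 140, 140, 140, 139, 139, 140, 140]
t=35: [60, 61, 60, 60, 60, 60, 61, 61, 60, 60]
t=36: [180, 181, 180, 180, 180, 180, 181, 181, 180, 180]
t=37: [60, 61, 60, 60, 60, 60, 61, 61, 60, 60]

Answer: [60, 61, 60, 60, 60, 60, 61, 61, 60, 60]
Key observation: The state at step 35, [60, 61, 60, 60, 60, 60, 61, 61, 60, 60], reappears at step 37: the system is in a cycle of period 2 from step 35 on.  Therefore the state at step 2009 equals the state at step 35 + ((2009 - 35) mod 2) = 35, which is [60, 61, 60, 60, 60, 60, 61, 61, 60, 60].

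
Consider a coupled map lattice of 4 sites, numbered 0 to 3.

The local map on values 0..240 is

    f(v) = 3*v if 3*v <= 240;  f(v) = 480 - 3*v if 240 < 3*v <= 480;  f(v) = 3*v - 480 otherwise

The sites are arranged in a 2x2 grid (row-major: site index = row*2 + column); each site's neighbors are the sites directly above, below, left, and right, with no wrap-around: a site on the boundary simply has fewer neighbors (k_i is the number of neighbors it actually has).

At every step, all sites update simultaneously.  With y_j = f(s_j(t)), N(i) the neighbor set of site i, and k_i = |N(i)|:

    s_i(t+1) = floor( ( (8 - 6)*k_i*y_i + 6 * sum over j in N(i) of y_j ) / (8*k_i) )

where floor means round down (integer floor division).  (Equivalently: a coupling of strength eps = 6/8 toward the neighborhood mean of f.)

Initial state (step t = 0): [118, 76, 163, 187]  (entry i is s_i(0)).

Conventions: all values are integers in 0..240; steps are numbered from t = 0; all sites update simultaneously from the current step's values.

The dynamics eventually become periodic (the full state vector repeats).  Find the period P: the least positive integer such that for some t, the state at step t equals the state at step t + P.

Simulating step by step:
t=0: [118, 76, 163, 187]
t=1: [120, 134, 79, 109]
t=2: [148, 121, 161, 156]
t=3: [54, 47, 18, 48]
t=4: [113, 150, 128, 109]
t=5: [82, 117, 134, 85]
t=6: [136, 204, 191, 133]
t=7: [102, 90, 80, 104]
t=8: [212, 180, 188, 210]
t=9: [93, 129, 135, 91]
t=10: [113, 176, 171, 114]
t=11: [65, 116, 112, 64]
t=12: [152, 178, 181, 151]
t=13: [49, 32, 34, 50]
t=14: [111, 135, 136, 111]
t=15: [91, 129, 128, 91]
t=16: [122, 178, 179, 122]
t=17: [70, 99, 99, 70]
t=18: [189, 203, 203, 189]
t=19: [118, 97, 97, 118]
t=20: [173, 141, 141, 173]
t=21: [52, 43, 43, 52]
t=22: [135, 149, 149, 135]
t=23: [43, 64, 64, 43]
t=24: [176, 144, 144, 176]
t=25: [48, 48, 48, 48]
t=26: [144, 144, 144, 144]
t=27: [48, 48, 48, 48]

Answer: 2
Key observation: The state at step 25, [48, 48, 48, 48], reappears at step 27 — and no state repeats earlier — so the cycle the system enters has period 2.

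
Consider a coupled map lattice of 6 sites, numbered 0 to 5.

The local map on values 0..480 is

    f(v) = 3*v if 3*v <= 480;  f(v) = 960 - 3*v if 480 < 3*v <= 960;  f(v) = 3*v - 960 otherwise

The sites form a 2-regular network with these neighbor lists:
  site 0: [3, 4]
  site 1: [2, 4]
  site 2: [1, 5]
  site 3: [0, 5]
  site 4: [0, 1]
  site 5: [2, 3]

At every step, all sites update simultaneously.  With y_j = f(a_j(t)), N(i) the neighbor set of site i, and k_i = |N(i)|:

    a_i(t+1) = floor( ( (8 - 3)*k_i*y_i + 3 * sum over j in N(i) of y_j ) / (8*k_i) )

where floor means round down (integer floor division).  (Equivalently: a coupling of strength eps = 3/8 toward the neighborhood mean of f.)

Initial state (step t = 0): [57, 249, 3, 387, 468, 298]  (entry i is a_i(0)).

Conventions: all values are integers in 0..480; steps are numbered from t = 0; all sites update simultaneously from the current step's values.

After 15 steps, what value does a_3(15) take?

Answer: a_3(15) = 318

Derivation:
t=0: [57, 249, 3, 387, 468, 298]
t=1: [227, 218, 57, 170, 349, 80]
t=2: [275, 239, 209, 378, 164, 266]
t=3: [204, 302, 284, 164, 363, 196]
t=4: [329, 78, 147, 427, 156, 340]
t=5: [164, 316, 330, 216, 341, 180]
t=6: [362, 24, 99, 361, 129, 326]
t=7: [174, 173, 202, 103, 279, 90]
t=8: [354, 365, 354, 325, 241, 293]
t=9: [111, 147, 104, 43, 192, 72]
t=10: [304, 406, 318, 183, 385, 217]
t=11: [143, 198, 110, 323, 179, 271]
t=12: [349, 369, 302, 113, 413, 155]
t=13: [170, 154, 148, 315, 218, 364]
t=14: [341, 429, 388, 118, 362, 168]
t=15: [129, 266, 274, 318, 151, 389]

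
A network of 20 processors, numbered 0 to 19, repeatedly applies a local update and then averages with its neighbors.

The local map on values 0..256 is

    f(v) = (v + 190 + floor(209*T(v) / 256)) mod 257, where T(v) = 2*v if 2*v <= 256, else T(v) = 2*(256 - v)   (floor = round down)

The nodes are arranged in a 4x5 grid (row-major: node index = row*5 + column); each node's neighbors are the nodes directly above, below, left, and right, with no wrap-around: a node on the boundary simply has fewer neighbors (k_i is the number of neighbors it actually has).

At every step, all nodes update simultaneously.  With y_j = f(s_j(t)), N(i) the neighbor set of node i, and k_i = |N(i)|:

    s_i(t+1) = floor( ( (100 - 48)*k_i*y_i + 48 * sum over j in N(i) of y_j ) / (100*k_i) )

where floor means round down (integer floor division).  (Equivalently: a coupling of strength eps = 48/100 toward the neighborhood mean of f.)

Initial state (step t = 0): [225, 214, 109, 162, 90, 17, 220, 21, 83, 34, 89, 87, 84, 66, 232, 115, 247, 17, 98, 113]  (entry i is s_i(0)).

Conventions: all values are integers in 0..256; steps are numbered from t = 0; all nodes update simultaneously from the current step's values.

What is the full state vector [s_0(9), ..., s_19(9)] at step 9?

Simulating step by step:
t=0: [225, 214, 109, 162, 90, 17, 220, 21, 83, 34, 89, 87, 84, 66, 232, 115, 247, 17, 98, 113]
t=1: [215, 213, 227, 215, 152, 215, 212, 215, 153, 95, 187, 171, 169, 139, 163, 208, 201, 207, 190, 214]
t=2: [214, 214, 210, 225, 227, 217, 218, 221, 206, 215, 228, 235, 208, 120, 193, 223, 224, 225, 190, 226]
t=3: [214, 215, 214, 211, 208, 212, 211, 214, 220, 216, 206, 206, 218, 236, 225, 208, 207, 213, 225, 217]
t=4: [215, 214, 215, 216, 217, 216, 216, 214, 211, 213, 219, 218, 213, 205, 208, 219, 219, 214, 208, 210]
t=5: [214, 214, 214, 214, 213, 213, 214, 215, 216, 216, 212, 213, 216, 219, 218, 212, 212, 215, 218, 218]
t=6: [215, 215, 214, 215, 215, 215, 215, 214, 213, 214, 216, 215, 214, 212, 213, 216, 215, 214, 213, 213]
t=7: [214, 214, 214, 214, 214, 214, 214, 215, 215, 215, 214, 214, 215, 215, 215, 214, 214, 215, 215, 216]
t=8: [215, 215, 214, 214, 214, 215, 214, 214, 214, 214, 215, 214, 214, 214, 214, 215, 214, 214, 214, 214]
t=9: [214, 214, 214, 215, 215, 214, 214, 215, 215, 215, 214, 214, 215, 215, 215, 214, 214, 215, 215, 215]

Answer: [214, 214, 214, 215, 215, 214, 214, 215, 215, 215, 214, 214, 215, 215, 215, 214, 214, 215, 215, 215]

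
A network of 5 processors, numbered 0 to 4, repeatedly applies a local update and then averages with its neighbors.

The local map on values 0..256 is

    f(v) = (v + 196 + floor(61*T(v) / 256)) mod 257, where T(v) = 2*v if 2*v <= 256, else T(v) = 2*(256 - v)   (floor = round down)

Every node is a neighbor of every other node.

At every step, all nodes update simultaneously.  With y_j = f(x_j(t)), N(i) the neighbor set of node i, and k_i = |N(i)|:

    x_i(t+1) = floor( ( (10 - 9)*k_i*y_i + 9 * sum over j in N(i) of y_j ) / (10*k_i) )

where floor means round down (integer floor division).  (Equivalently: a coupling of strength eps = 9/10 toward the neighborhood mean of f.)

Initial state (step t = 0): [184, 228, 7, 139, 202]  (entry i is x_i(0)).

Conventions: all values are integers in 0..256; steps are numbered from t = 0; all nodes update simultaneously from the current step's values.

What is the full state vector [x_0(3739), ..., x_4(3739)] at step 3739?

Answer: [128, 128, 128, 128, 128]
Key observation: The state at step 7, [128, 128, 128, 128, 128], reappears at step 8: the system is in a cycle of period 1 from step 7 on.  Therefore the state at step 3739 equals the state at step 7 + ((3739 - 7) mod 1) = 7, which is [128, 128, 128, 128, 128].

Derivation:
t=0: [184, 228, 7, 139, 202]
t=1: [169, 166, 163, 172, 168]
t=2: [148, 148, 148, 147, 148]
t=3: [137, 137, 137, 137, 137]
t=4: [132, 132, 132, 132, 132]
t=5: [130, 130, 130, 130, 130]
t=6: [129, 129, 129, 129, 129]
t=7: [128, 128, 128, 128, 128]
t=8: [128, 128, 128, 128, 128]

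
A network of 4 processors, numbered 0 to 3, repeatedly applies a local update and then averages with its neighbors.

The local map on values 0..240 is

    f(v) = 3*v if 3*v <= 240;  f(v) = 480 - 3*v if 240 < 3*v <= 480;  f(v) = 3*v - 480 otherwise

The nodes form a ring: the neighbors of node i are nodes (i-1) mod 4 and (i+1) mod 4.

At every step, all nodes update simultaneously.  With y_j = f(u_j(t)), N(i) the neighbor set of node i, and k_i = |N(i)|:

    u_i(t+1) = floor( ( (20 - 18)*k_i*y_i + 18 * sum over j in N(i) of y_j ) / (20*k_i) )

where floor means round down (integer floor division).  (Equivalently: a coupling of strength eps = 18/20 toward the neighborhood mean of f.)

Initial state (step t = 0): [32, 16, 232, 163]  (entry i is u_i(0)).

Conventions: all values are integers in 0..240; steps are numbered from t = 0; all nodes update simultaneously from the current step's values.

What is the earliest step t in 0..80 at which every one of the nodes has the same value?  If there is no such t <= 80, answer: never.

Simulating step by step:
t=0: [32, 16, 232, 163]  (not all equal)
t=1: [35, 145, 47, 141]  (not all equal)
t=2: [56, 115, 60, 116]  (not all equal)
t=3: [136, 170, 138, 169]  (not all equal)
t=4: [32, 65, 32, 64]  (not all equal)
t=5: [183, 105, 183, 105]  (not all equal)
t=6: [155, 78, 155, 78]  (not all equal)
t=7: [212, 36, 212, 36]  (not all equal)
t=8: [112, 151, 112, 151]  (not all equal)
t=9: [38, 132, 38, 132]  (not all equal)
t=10: [87, 111, 87, 111]  (not all equal)
t=11: [154, 211, 154, 211]  (not all equal)
t=12: [139, 31, 139, 31]  (not all equal)
t=13: [90, 66, 90, 66]  (not all equal)
t=14: [199, 208, 199, 208]  (not all equal)
t=15: [141, 119, 141, 119]  (not all equal)
t=16: [116, 63, 116, 63]  (not all equal)
t=17: [183, 137, 183, 137]  (not all equal)
t=18: [69, 69, 69, 69]  (all equal)

Answer: 18
Key observation: Synchronization is absorbing here: once all nodes are equal they stay equal, and step 18 is the first all-equal step.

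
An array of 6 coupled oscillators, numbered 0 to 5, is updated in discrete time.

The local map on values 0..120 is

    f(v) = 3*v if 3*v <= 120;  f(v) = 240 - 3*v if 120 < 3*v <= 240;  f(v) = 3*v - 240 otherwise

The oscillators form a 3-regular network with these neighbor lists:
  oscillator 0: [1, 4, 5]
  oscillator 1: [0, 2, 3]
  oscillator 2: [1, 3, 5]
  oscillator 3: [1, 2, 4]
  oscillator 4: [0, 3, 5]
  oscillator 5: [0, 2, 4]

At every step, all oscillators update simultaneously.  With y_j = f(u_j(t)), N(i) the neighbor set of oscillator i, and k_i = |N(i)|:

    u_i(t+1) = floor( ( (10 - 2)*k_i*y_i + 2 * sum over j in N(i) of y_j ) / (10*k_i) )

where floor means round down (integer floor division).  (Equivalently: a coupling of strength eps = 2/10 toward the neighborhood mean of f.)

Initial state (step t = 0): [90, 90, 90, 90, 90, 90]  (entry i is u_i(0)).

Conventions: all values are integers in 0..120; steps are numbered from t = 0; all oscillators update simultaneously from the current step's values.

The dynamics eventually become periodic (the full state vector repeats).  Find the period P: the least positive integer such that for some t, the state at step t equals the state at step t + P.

Simulating step by step:
t=0: [90, 90, 90, 90, 90, 90]
t=1: [30, 30, 30, 30, 30, 30]
t=2: [90, 90, 90, 90, 90, 90]

Answer: 2
Key observation: The state at step 0, [90, 90, 90, 90, 90, 90], reappears at step 2 — and no state repeats earlier — so the cycle the system enters has period 2.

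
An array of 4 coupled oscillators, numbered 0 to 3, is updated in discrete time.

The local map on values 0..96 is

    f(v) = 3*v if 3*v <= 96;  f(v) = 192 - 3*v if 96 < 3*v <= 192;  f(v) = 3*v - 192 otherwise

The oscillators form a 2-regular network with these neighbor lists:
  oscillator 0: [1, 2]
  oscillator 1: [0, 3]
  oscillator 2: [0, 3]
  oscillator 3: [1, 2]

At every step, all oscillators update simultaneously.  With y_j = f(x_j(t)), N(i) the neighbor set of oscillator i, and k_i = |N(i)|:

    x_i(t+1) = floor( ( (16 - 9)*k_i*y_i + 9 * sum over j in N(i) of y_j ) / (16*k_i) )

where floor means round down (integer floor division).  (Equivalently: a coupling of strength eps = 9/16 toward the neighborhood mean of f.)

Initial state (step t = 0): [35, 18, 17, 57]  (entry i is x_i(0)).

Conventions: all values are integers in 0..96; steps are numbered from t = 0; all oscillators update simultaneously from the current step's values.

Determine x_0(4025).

Simulating step by step:
t=0: [35, 18, 17, 57]
t=1: [67, 54, 52, 38]
t=2: [22, 37, 40, 52]
t=3: [71, 64, 60, 58]
t=4: [12, 10, 16, 11]
t=5: [37, 32, 40, 36]
t=6: [82, 88, 77, 84]
t=7: [54, 63, 49, 57]
t=8: [26, 15, 34, 22]
t=9: [72, 60, 79, 66]
t=10: [26, 13, 28, 18]
t=11: [68, 54, 73, 58]
t=12: [21, 21, 20, 23]
t=13: [62, 64, 63, 64]
t=14: [3, 1, 3, 0]
t=15: [7, 3, 6, 3]
t=16: [16, 12, 16, 11]
t=17: [44, 38, 43, 38]
t=18: [65, 72, 66, 73]
t=19: [9, 18, 11, 20]
t=20: [36, 48, 38, 50]
t=21: [72, 56, 69, 53]
t=22: [21, 26, 22, 25]
t=23: [68, 72, 67, 73]
t=24: [14, 21, 14, 21]
t=25: [47, 57, 47, 57]
t=26: [42, 29, 42, 29]
t=27: [71, 81, 71, 81]
t=28: [29, 42, 29, 42]
t=29: [81, 71, 81, 71]
t=30: [42, 29, 42, 29]

Answer: x_0(4025) = 81
Key observation: The state at step 26, [42, 29, 42, 29], reappears at step 30: the system is in a cycle of period 4 from step 26 on.  Therefore the state at step 4025 equals the state at step 26 + ((4025 - 26) mod 4) = 29, which is [81, 71, 81, 71].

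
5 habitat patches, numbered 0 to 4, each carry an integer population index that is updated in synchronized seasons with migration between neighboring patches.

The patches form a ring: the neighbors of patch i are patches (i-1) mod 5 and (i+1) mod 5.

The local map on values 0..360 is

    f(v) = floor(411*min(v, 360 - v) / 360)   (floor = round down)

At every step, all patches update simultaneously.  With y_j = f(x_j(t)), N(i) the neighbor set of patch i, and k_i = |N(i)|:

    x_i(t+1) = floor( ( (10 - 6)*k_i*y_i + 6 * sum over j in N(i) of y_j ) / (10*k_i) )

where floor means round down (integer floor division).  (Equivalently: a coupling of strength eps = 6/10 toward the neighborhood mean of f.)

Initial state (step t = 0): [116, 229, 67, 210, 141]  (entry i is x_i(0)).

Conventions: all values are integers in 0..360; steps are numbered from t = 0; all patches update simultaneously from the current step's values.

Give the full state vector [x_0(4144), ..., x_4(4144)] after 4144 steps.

Simulating step by step:
t=0: [116, 229, 67, 210, 141]
t=1: [145, 122, 126, 139, 154]
t=2: [160, 148, 146, 158, 166]
t=3: [179, 171, 170, 178, 184]
t=4: [200, 197, 197, 199, 202]
t=5: [182, 184, 185, 183, 181]
t=6: [202, 200, 200, 201, 203]
t=7: [180, 181, 181, 180, 179]
t=8: [204, 204, 204, 204, 204]
t=9: [178, 178, 178, 178, 178]
t=10: [203, 203, 203, 203, 203]
t=11: [179, 179, 179, 179, 179]
t=12: [204, 204, 204, 204, 204]

Answer: [204, 204, 204, 204, 204]
Key observation: The state at step 8, [204, 204, 204, 204, 204], reappears at step 12: the system is in a cycle of period 4 from step 8 on.  Therefore the state at step 4144 equals the state at step 8 + ((4144 - 8) mod 4) = 8, which is [204, 204, 204, 204, 204].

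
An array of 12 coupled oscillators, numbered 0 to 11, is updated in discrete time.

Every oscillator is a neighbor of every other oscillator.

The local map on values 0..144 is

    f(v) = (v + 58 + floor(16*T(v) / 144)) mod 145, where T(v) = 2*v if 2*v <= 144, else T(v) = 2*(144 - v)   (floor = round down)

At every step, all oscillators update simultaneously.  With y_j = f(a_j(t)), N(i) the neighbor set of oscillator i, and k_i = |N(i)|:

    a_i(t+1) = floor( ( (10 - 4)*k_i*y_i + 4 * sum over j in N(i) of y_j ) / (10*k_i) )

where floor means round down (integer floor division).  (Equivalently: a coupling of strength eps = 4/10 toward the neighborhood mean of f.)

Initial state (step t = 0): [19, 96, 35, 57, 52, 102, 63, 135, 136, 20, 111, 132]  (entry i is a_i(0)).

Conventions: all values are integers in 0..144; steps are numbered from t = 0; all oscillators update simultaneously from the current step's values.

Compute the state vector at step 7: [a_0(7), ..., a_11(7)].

Simulating step by step:
t=0: [19, 96, 35, 57, 52, 102, 63, 135, 136, 20, 111, 132]
t=1: [77, 42, 87, 103, 99, 45, 107, 59, 59, 77, 49, 58]
t=2: [32, 91, 36, 43, 42, 93, 45, 103, 103, 32, 95, 102]
t=3: [82, 35, 84, 89, 88, 36, 91, 41, 41, 82, 37, 40]
t=4: [29, 81, 30, 33, 32, 82, 33, 86, 86, 29, 83, 85]
t=5: [75, 27, 75, 78, 77, 27, 78, 29, 29, 75, 28, 29]
t=6: [22, 72, 22, 23, 23, 72, 23, 73, 73, 22, 72, 73]
t=7: [66, 19, 66, 67, 67, 19, 67, 19, 19, 66, 19, 19]

Answer: [66, 19, 66, 67, 67, 19, 67, 19, 19, 66, 19, 19]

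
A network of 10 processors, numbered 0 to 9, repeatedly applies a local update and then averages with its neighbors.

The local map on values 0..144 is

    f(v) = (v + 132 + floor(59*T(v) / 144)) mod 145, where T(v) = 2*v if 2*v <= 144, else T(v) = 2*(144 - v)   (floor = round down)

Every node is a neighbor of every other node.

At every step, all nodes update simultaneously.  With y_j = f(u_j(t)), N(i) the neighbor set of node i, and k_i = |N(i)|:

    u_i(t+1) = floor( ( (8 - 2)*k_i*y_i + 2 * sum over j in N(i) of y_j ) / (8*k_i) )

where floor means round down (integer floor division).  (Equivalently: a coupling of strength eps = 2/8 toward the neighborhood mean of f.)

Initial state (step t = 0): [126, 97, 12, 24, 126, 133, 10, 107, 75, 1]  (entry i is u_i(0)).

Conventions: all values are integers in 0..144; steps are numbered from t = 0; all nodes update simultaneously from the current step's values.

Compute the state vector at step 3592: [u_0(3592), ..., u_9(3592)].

Answer: [127, 127, 127, 127, 127, 127, 127, 127, 127, 127]
Key observation: The state at step 5, [127, 127, 127, 127, 127, 127, 127, 127, 127, 127], reappears at step 6: the system is in a cycle of period 1 from step 5 on.  Therefore the state at step 3592 equals the state at step 5 + ((3592 - 5) mod 1) = 5, which is [127, 127, 127, 127, 127, 127, 127, 127, 127, 127].

Derivation:
t=0: [126, 97, 12, 24, 126, 133, 10, 107, 75, 1]
t=1: [117, 113, 31, 47, 117, 118, 29, 115, 110, 121]
t=2: [119, 118, 59, 80, 119, 119, 56, 118, 118, 119]
t=3: [123, 123, 100, 118, 123, 123, 96, 123, 123, 123]
t=4: [126, 126, 123, 126, 126, 126, 123, 126, 126, 126]
t=5: [127, 127, 127, 127, 127, 127, 127, 127, 127, 127]
t=6: [127, 127, 127, 127, 127, 127, 127, 127, 127, 127]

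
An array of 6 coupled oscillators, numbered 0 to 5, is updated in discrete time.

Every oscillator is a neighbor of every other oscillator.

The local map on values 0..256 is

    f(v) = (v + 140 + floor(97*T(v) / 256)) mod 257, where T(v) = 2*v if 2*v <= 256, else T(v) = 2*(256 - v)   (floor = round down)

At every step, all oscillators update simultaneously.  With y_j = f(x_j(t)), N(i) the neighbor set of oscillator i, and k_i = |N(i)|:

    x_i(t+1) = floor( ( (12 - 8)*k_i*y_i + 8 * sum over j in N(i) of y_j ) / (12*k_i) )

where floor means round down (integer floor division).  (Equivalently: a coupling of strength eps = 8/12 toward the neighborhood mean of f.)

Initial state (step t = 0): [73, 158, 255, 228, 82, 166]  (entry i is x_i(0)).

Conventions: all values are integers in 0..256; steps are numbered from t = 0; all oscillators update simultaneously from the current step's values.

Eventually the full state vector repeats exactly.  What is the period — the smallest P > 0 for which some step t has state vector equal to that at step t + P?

Simulating step by step:
t=0: [73, 158, 255, 228, 82, 166]
t=1: [74, 95, 99, 98, 77, 95]
t=2: [34, 41, 43, 43, 35, 41]
t=3: [207, 209, 210, 210, 207, 209]
t=4: [127, 127, 127, 127, 127, 127]
t=5: [106, 106, 106, 106, 106, 106]
t=6: [69, 69, 69, 69, 69, 69]
t=7: [4, 4, 4, 4, 4, 4]
t=8: [147, 147, 147, 147, 147, 147]
t=9: [112, 112, 112, 112, 112, 112]
t=10: [79, 79, 79, 79, 79, 79]
t=11: [21, 21, 21, 21, 21, 21]
t=12: [176, 176, 176, 176, 176, 176]
t=13: [119, 119, 119, 119, 119, 119]
t=14: [92, 92, 92, 92, 92, 92]
t=15: [44, 44, 44, 44, 44, 44]
t=16: [217, 217, 217, 217, 217, 217]
t=17: [129, 129, 129, 129, 129, 129]
t=18: [108, 108, 108, 108, 108, 108]
t=19: [72, 72, 72, 72, 72, 72]
t=20: [9, 9, 9, 9, 9, 9]
t=21: [155, 155, 155, 155, 155, 155]
t=22: [114, 114, 114, 114, 114, 114]
t=23: [83, 83, 83, 83, 83, 83]
t=24: [28, 28, 28, 28, 28, 28]
t=25: [189, 189, 189, 189, 189, 189]
t=26: [122, 122, 122, 122, 122, 122]
t=27: [97, 97, 97, 97, 97, 97]
t=28: [53, 53, 53, 53, 53, 53]
t=29: [233, 233, 233, 233, 233, 233]
t=30: [133, 133, 133, 133, 133, 133]
t=31: [109, 109, 109, 109, 109, 109]
t=32: [74, 74, 74, 74, 74, 74]
t=33: [13, 13, 13, 13, 13, 13]
t=34: [162, 162, 162, 162, 162, 162]
t=35: [116, 116, 116, 116, 116, 116]
t=36: [86, 86, 86, 86, 86, 86]
t=37: [34, 34, 34, 34, 34, 34]
t=38: [199, 199, 199, 199, 199, 199]
t=39: [125, 125, 125, 125, 125, 125]
t=40: [102, 102, 102, 102, 102, 102]
t=41: [62, 62, 62, 62, 62, 62]
t=42: [248, 248, 248, 248, 248, 248]
t=43: [137, 137, 137, 137, 137, 137]
t=44: [110, 110, 110, 110, 110, 110]
t=45: [76, 76, 76, 76, 76, 76]
t=46: [16, 16, 16, 16, 16, 16]
t=47: [168, 168, 168, 168, 168, 168]
t=48: [117, 117, 117, 117, 117, 117]
t=49: [88, 88, 88, 88, 88, 88]
t=50: [37, 37, 37, 37, 37, 37]
t=51: [205, 205, 205, 205, 205, 205]
t=52: [126, 126, 126, 126, 126, 126]
t=53: [104, 104, 104, 104, 104, 104]
t=54: [65, 65, 65, 65, 65, 65]
t=55: [254, 254, 254, 254, 254, 254]
t=56: [138, 138, 138, 138, 138, 138]
t=57: [110, 110, 110, 110, 110, 110]

Answer: 13
Key observation: The state at step 44, [110, 110, 110, 110, 110, 110], reappears at step 57 — and no state repeats earlier — so the cycle the system enters has period 13.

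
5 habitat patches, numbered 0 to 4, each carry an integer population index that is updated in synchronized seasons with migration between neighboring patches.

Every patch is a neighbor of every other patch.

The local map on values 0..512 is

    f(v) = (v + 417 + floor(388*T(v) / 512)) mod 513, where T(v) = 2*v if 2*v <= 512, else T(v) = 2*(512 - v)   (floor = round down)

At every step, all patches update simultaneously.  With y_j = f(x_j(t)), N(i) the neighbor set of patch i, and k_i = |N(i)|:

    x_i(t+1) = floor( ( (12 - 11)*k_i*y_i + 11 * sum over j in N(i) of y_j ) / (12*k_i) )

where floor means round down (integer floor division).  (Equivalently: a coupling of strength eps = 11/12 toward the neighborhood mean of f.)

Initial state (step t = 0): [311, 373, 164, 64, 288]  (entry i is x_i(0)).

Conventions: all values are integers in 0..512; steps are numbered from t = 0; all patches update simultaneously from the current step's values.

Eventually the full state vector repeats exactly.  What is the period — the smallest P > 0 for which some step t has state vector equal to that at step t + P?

Simulating step by step:
t=0: [311, 373, 164, 64, 288]
t=1: [203, 133, 158, 194, 201]
t=2: [341, 367, 358, 344, 342]
t=3: [498, 500, 499, 498, 498]
t=4: [422, 422, 422, 422, 422]
t=5: [462, 462, 462, 462, 462]
t=6: [441, 441, 441, 441, 441]
t=7: [452, 452, 452, 452, 452]
t=8: [446, 446, 446, 446, 446]
t=9: [450, 450, 450, 450, 450]
t=10: [447, 447, 447, 447, 447]
t=11: [449, 449, 449, 449, 449]
t=12: [448, 448, 448, 448, 448]
t=13: [449, 449, 449, 449, 449]

Answer: 2
Key observation: The state at step 11, [449, 449, 449, 449, 449], reappears at step 13 — and no state repeats earlier — so the cycle the system enters has period 2.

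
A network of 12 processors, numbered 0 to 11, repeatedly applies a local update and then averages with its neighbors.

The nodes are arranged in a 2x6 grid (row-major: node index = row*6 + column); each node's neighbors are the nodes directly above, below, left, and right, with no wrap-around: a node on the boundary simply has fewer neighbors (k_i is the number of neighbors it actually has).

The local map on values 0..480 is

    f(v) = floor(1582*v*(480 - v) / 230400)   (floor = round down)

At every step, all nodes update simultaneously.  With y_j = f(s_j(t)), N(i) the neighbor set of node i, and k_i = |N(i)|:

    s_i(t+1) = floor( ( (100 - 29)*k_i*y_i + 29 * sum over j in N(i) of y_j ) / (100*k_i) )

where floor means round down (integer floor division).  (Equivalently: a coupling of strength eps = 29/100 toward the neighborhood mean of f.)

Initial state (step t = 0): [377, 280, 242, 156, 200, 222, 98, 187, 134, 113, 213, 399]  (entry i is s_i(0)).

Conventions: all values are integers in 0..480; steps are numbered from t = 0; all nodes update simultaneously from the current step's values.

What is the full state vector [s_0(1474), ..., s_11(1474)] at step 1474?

Answer: [232, 232, 231, 230, 230, 230, 232, 232, 231, 230, 230, 230]
Key observation: The state at step 19, [395, 394, 394, 394, 394, 394, 395, 394, 394, 394, 394, 394], reappears at step 23: the system is in a cycle of period 4 from step 19 on.  Therefore the state at step 1474 equals the state at step 19 + ((1474 - 19) mod 4) = 22, which is [232, 232, 231, 230, 230, 230, 232, 232, 231, 230, 230, 230].

Derivation:
t=0: [377, 280, 242, 156, 200, 222, 98, 187, 134, 113, 213, 399]
t=1: [281, 372, 381, 349, 381, 366, 275, 359, 327, 303, 362, 270]
t=2: [367, 286, 273, 307, 269, 296, 373, 308, 332, 353, 306, 360]
t=3: [296, 369, 379, 363, 382, 364, 288, 353, 341, 321, 355, 317]
t=4: [360, 290, 272, 290, 267, 293, 367, 313, 319, 337, 308, 337]
t=5: [306, 369, 382, 375, 384, 371, 296, 352, 353, 339, 359, 341]
t=6: [353, 289, 265, 272, 261, 280, 362, 312, 304, 317, 299, 314]
t=7: [315, 371, 387, 385, 388, 381, 304, 355, 367, 360, 370, 362]
t=8: [346, 284, 253, 254, 250, 261, 356, 305, 283, 288, 278, 285]
t=9: [325, 375, 391, 392, 392, 390, 314, 363, 381, 381, 384, 383]
t=10: [335, 276, 242, 238, 238, 242, 345, 292, 259, 255, 252, 252]
t=11: [338, 380, 393, 394, 394, 394, 329, 373, 391, 393, 394, 394]
t=12: [320, 265, 236, 232, 232, 232, 329, 275, 240, 234, 232, 232]
t=13: [355, 387, 394, 395, 395, 395, 349, 383, 394, 395, 395, 395]
t=14: [297, 251, 233, 230, 230, 230, 303, 257, 234, 230, 230, 230]
t=15: [375, 391, 394, 394, 394, 394, 372, 390, 394, 394, 394, 394]
t=16: [266, 240, 232, 232, 232, 232, 269, 243, 232, 232, 232, 232]
t=17: [390, 394, 395, 395, 395, 395, 390, 394, 395, 395, 395, 395]
t=18: [239, 232, 230, 230, 230, 230, 239, 232, 230, 230, 230, 230]
t=19: [395, 394, 394, 394, 394, 394, 395, 394, 394, 394, 394, 394]
t=20: [230, 231, 232, 232, 232, 232, 230, 231, 232, 232, 232, 232]
t=21: [394, 394, 394, 395, 395, 395, 394, 394, 394, 395, 395, 395]
t=22: [232, 232, 231, 230, 230, 230, 232, 232, 231, 230, 230, 230]
t=23: [395, 394, 394, 394, 394, 394, 395, 394, 394, 394, 394, 394]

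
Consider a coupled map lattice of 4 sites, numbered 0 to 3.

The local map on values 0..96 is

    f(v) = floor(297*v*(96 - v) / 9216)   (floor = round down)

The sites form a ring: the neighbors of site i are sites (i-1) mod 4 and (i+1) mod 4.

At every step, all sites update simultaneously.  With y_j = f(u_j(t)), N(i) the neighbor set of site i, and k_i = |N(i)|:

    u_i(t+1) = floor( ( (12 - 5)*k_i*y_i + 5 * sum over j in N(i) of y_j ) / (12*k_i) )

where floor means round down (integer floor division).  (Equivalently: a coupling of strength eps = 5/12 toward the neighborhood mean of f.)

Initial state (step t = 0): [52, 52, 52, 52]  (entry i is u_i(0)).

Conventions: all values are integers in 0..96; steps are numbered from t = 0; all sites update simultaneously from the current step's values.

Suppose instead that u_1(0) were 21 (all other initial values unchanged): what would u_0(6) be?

Answer: u_0(6) = 61
Key observation: This trace re-runs the system from the modified initial state.

Derivation:
t=0: [52, 21, 52, 52]
t=1: [68, 59, 68, 73]
t=2: [61, 66, 61, 56]
t=3: [67, 65, 67, 70]
t=4: [61, 63, 61, 59]
t=5: [68, 66, 68, 69]
t=6: [61, 62, 61, 60]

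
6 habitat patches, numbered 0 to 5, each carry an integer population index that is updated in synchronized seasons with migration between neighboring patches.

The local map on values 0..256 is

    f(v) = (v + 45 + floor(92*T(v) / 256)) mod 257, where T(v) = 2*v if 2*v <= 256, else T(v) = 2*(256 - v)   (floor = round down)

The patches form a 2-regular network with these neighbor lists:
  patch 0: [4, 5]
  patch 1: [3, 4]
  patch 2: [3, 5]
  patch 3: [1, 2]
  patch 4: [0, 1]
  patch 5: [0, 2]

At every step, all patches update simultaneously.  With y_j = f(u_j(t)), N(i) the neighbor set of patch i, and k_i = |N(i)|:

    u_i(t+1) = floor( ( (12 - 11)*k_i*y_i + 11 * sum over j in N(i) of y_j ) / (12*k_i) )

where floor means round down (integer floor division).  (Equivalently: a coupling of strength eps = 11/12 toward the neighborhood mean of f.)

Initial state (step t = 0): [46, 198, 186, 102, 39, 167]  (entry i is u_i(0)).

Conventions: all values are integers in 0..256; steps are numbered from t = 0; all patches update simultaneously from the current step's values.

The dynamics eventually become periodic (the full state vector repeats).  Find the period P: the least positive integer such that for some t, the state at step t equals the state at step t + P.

Answer: 3
Key observation: The state at step 38, [29, 29, 29, 29, 29, 29], reappears at step 41 — and no state repeats earlier — so the cycle the system enters has period 3.

Derivation:
t=0: [46, 198, 186, 102, 39, 167]
t=1: [69, 154, 111, 41, 78, 69]
t=2: [170, 136, 147, 124, 96, 196]
t=3: [110, 97, 13, 10, 30, 16]
t=4: [96, 90, 67, 132, 211, 143]
t=5: [37, 34, 22, 165, 190, 170]
t=6: [29, 28, 23, 86, 98, 88]
t=7: [195, 193, 184, 97, 103, 97]
t=8: [200, 200, 195, 40, 42, 40]
t=9: [107, 107, 105, 34, 35, 34]
t=10: [114, 114, 113, 216, 217, 216]
t=11: [49, 49, 49, 222, 222, 222]
t=12: [41, 41, 41, 121, 121, 121]
t=13: [240, 240, 240, 126, 126, 126]
t=14: [6, 6, 6, 36, 36, 36]
t=15: [101, 101, 101, 59, 59, 59]
t=16: [152, 152, 152, 212, 212, 212]
t=17: [29, 29, 29, 15, 15, 15]
t=18: [72, 72, 72, 92, 92, 92]
t=19: [200, 200, 200, 170, 170, 170]
t=20: [19, 19, 19, 27, 27, 27]
t=21: [89, 89, 89, 78, 78, 78]
t=22: [180, 180, 180, 195, 195, 195]
t=23: [25, 25, 25, 22, 22, 22]
t=24: [82, 82, 82, 86, 86, 86]
t=25: [191, 191, 191, 185, 185, 185]
t=26: [24, 24, 24, 24, 24, 24]
t=27: [86, 86, 86, 86, 86, 86]
t=28: [192, 192, 192, 192, 192, 192]
t=29: [26, 26, 26, 26, 26, 26]
t=30: [89, 89, 89, 89, 89, 89]
t=31: [197, 197, 197, 197, 197, 197]
t=32: [27, 27, 27, 27, 27, 27]
t=33: [91, 91, 91, 91, 91, 91]
t=34: [201, 201, 201, 201, 201, 201]
t=35: [28, 28, 28, 28, 28, 28]
t=36: [93, 93, 93, 93, 93, 93]
t=37: [204, 204, 204, 204, 204, 204]
t=38: [29, 29, 29, 29, 29, 29]
t=39: [94, 94, 94, 94, 94, 94]
t=40: [206, 206, 206, 206, 206, 206]
t=41: [29, 29, 29, 29, 29, 29]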